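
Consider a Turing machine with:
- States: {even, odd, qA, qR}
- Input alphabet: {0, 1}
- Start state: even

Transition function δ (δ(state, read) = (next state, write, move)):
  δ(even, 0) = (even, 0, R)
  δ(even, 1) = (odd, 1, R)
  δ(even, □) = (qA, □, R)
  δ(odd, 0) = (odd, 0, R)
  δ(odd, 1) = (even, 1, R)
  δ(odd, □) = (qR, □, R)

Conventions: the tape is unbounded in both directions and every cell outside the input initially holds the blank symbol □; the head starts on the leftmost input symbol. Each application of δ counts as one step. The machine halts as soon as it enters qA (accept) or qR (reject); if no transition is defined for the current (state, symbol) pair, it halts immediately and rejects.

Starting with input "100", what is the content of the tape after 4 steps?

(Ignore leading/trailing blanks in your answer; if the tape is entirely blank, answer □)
Step 0: [even]100 (head at position 0)
Step 1: δ(even, 1) = (odd, 1, R)  ⊢  1[odd]00 (head at position 1)
Step 2: δ(odd, 0) = (odd, 0, R)  ⊢  10[odd]0 (head at position 2)
Step 3: δ(odd, 0) = (odd, 0, R)  ⊢  100[odd]□ (head at position 3)
Step 4: δ(odd, □) = (qR, □, R)  ⊢  100□[qR]□ (head at position 4)
Tape after 4 steps (ignoring surrounding blanks): 100

Final answer: Tape: 100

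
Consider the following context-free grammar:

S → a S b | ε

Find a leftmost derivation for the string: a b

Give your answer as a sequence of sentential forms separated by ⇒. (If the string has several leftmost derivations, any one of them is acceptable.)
Start with S.
Step 1: the leftmost non-terminal is S; apply S → a S b:  a S b
Step 2: the leftmost non-terminal is S; apply S → ε:  a b

Final answer: S ⇒ a S b ⇒ a b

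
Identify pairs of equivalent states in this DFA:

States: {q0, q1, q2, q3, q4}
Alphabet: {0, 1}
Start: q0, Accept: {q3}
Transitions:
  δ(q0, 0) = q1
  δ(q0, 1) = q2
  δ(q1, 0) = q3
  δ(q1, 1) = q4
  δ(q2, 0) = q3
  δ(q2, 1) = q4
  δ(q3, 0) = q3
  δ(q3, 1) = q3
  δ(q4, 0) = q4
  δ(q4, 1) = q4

Using the table-filling algorithm:
Round 0 – mark pairs where exactly one state is accepting: (q0,q3), (q1,q3), (q2,q3), (q3,q4)
Round 1 – newly marked: (q0,q1) [on 0: q1 vs q3, already marked]; (q0,q2) [on 0: q1 vs q3, already marked]; (q1,q4) [on 0: q3 vs q4, already marked]; (q2,q4) [on 0: q3 vs q4, already marked]
Round 2 – newly marked: (q0,q4) [on 0: q1 vs q4, already marked]
No further pairs can be marked.
(q1, q2) unmarked: δ(q1,0)=q3, δ(q2,0)=q3; δ(q1,1)=q4, δ(q2,1)=q4 → equivalent
Equivalent pairs: (q1, q2)

Final answer: Equivalent pairs: (q1, q2)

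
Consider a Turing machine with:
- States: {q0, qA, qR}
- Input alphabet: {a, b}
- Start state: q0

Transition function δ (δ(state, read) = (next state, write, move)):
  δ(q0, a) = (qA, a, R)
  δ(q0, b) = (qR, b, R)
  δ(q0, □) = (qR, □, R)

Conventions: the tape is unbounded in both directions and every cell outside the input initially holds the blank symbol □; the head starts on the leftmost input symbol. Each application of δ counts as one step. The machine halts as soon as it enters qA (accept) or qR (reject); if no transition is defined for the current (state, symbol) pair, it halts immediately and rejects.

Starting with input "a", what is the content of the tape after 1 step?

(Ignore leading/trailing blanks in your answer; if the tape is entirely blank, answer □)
Step 0: [q0]a (head at position 0)
Step 1: δ(q0, a) = (qA, a, R)  ⊢  a[qA]□ (head at position 1)
Tape after 1 step (ignoring surrounding blanks): a

Final answer: Tape: a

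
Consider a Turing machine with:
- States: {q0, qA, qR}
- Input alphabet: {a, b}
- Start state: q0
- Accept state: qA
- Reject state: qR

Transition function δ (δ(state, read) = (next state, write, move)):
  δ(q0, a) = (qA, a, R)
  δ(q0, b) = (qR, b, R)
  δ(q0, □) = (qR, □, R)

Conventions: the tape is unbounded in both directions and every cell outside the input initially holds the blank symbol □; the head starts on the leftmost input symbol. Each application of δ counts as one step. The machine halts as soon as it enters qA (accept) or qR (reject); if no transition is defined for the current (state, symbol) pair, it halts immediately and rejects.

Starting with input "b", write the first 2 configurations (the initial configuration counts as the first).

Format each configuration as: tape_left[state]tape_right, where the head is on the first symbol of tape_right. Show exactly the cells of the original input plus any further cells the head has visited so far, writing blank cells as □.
Step 0: [q0]b (head at position 0)
Step 1: δ(q0, b) = (qR, b, R)  ⊢  b[qR]□ (head at position 1)

Final answer: [q0]b ⊢ b[qR]□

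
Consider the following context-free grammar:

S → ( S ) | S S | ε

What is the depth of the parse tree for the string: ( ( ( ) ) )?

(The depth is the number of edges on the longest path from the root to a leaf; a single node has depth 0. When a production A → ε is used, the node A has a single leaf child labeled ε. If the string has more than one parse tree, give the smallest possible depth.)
The string is 3 nested pairs. The shallowest parse tree applies S → ( S ) 3 times (one node per nested pair, each a child of the previous) and then S → ε in the middle.
S nodes at depths 0..3, ε leaf at depth 4; parentheses leaves are at depths 1..3.
(Using S → S S with an S → ε child anywhere only adds levels, so it cannot give a shallower tree.)
Depth = 4.

Final answer: 4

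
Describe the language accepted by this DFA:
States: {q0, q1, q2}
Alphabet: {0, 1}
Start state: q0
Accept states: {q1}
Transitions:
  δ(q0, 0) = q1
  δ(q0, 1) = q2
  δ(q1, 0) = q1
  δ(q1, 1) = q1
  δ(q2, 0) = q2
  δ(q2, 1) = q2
Analyzing the DFA structure:
Start state: q0
Accept states: {q1}
Interpreting what each state remembers (checking against the transitions):
  q0: nothing has been read yet
  q1: the first symbol was 0
  q2: the first symbol was 1 (trap state)
  δ(q0, 0): in q0 (nothing has been read yet), after reading 0 we have: the first symbol was 0 → q1
  δ(q0, 1): in q0 (nothing has been read yet), after reading 1 we have: the first symbol was 1 (trap state) → q2
  δ(q1, 0): in q1 (the first symbol was 0), after reading 0 we have: the first symbol was 0 → q1
  δ(q1, 1): in q1 (the first symbol was 0), after reading 1 we have: the first symbol was 0 → q1
  δ(q2, 0): in q2 (the first symbol was 1 (trap state)), after reading 0 we have: the first symbol was 1 (trap state) → q2
  δ(q2, 1): in q2 (the first symbol was 1 (trap state)), after reading 1 we have: the first symbol was 1 (trap state) → q2
A string is accepted iff it ends in {q1}, i.e. the first symbol was 0.
Language: All binary strings starting with 0

Final answer: All binary strings starting with 0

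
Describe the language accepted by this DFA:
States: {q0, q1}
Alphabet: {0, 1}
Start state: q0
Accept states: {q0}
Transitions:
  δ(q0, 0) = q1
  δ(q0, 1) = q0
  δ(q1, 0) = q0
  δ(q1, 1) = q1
Analyzing the DFA structure:
Start state: q0
Accept states: {q0}
Interpreting what each state remembers (checking against the transitions):
  q0: an even number of 0s has been read so far
  q1: an odd number of 0s has been read so far
  δ(q0, 0): in q0 (an even number of 0s has been read so far), after reading 0 we have: an odd number of 0s has been read so far → q1
  δ(q0, 1): in q0 (an even number of 0s has been read so far), after reading 1 we have: an even number of 0s has been read so far → q0
  δ(q1, 0): in q1 (an odd number of 0s has been read so far), after reading 0 we have: an even number of 0s has been read so far → q0
  δ(q1, 1): in q1 (an odd number of 0s has been read so far), after reading 1 we have: an odd number of 0s has been read so far → q1
A string is accepted iff it ends in {q0}, i.e. an even number of 0s has been read so far.
Language: All binary strings with an even number of 0s

Final answer: All binary strings with an even number of 0s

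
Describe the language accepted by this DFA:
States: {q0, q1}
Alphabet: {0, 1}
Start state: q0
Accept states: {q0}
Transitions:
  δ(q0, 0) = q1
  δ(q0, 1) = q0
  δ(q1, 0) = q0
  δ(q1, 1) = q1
Analyzing the DFA structure:
Start state: q0
Accept states: {q0}
Interpreting what each state remembers (checking against the transitions):
  q0: an even number of 0s has been read so far
  q1: an odd number of 0s has been read so far
  δ(q0, 0): in q0 (an even number of 0s has been read so far), after reading 0 we have: an odd number of 0s has been read so far → q1
  δ(q0, 1): in q0 (an even number of 0s has been read so far), after reading 1 we have: an even number of 0s has been read so far → q0
  δ(q1, 0): in q1 (an odd number of 0s has been read so far), after reading 0 we have: an even number of 0s has been read so far → q0
  δ(q1, 1): in q1 (an odd number of 0s has been read so far), after reading 1 we have: an odd number of 0s has been read so far → q1
A string is accepted iff it ends in {q0}, i.e. an even number of 0s has been read so far.
Language: All binary strings with an even number of 0s

Final answer: All binary strings with an even number of 0s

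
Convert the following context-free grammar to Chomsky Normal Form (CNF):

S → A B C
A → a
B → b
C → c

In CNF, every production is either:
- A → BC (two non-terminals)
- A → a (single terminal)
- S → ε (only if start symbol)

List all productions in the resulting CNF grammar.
The grammar has no ε-productions or unit productions to eliminate.
A → a is already in CNF (single terminal) – keep it.
B → b is already in CNF (single terminal) – keep it.
C → c is already in CNF (single terminal) – keep it.
S → A B C has 3 symbols on the right: break it into binary productions S → A X0, X0 → B C.
Resulting CNF grammar (5 productions): A → a; B → b; C → c; S → A X0; X0 → B C

Final answer: A → a; B → b; C → c; S → A X0; X0 → B C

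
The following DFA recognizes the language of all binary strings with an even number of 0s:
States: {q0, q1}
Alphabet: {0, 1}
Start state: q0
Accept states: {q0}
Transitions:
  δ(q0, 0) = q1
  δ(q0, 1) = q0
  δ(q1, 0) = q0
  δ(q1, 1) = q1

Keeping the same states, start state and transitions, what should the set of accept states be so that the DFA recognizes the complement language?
The DFA is complete (every state has a transition on every symbol), so the complement
is recognized by the same DFA with accepting and non-accepting states swapped.
Original accept states: {q0}
Complement accept states = All states - Original accept states
= {q0, q1} - {q0}
= {q1}
Complement language: strings with an ODD number of 0s

Final answer: {q1}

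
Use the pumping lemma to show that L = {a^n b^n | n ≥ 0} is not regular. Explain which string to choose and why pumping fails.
Language: L = {a^n b^n | n ≥ 0} (equal numbers of a's followed by b's)
Step 1: Assume for contradiction that L is regular, with pumping length p.
Step 2: Choose s = a^p b^p. Then s ∈ L (it has p a's followed by p b's) and |s| ≥ p.
Step 3: Consider any decomposition s = xyz with |xy| ≤ p and |y| > 0. Since |xy| ≤ p and the first p symbols of s are all a's, y = a^k for some k with 1 ≤ k ≤ p.
Step 4: Pumping up (i = 2): xy²z = a^(p+k) b^p, which has more a's than b's, so xy²z ∉ L.
This contradicts the pumping lemma, so L is not regular.

Final answer: Choose s = a^p b^p. Since |xy| ≤ p, y = a^k with k ≥ 1. Then xy²z = a^(p+k) b^p ∉ L.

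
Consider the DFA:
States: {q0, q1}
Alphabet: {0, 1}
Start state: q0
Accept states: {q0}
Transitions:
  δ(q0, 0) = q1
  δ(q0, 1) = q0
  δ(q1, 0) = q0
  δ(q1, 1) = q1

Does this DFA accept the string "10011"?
Processing string "10011":
  q0 --1--> q0
  q0 --0--> q1
  q1 --0--> q0
  q0 --1--> q0
  q0 --1--> q0
Final state: q0
Accept states: {q0}
q0 is an accept state, so the string is accepted.

Final answer: Yes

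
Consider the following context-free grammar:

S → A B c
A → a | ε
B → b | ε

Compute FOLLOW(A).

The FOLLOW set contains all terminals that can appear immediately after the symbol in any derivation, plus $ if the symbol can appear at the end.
A occurs in S → A B c followed by B c. Add FIRST(B) minus ε = {b}; B is nullable (B → ε), so what follows B can also follow A: the terminal c. FOLLOW(A) = {b, c}.

Final answer: {b, c}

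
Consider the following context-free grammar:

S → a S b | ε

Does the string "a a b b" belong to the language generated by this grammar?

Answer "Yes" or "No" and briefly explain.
A derivation exists: S ⇒ a S b ⇒ a a S b b ⇒ a a b b (using S → a S b twice, then S → ε).

Final answer: Yes - a valid derivation exists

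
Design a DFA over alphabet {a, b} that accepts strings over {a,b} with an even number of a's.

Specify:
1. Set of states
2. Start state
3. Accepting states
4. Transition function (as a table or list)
One valid DFA (any DFA recognizing the same language is acceptable):
States: {q0, q1}
Start: q0
Accepting: {q0}
Transitions (accepting states marked with *):
State | a | b | Accepting
-------------------------
q0    | q1 | q0 | *
q1    | q0 | q1 |  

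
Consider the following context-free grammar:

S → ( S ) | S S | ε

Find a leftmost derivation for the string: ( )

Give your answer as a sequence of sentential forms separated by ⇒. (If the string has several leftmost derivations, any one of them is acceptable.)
Start with S.
Step 1: the leftmost non-terminal is S; apply S → ( S ):  ( S )
Step 2: the leftmost non-terminal is S; apply S → ε:  ( )

Final answer: S ⇒ ( S ) ⇒ ( )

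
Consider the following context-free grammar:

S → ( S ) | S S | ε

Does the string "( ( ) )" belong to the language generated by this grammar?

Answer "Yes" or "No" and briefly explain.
A derivation exists: S ⇒ ( S ) ⇒ ( ( S ) ) ⇒ ( ( ) ) (using S → ( S ) twice, then S → ε).

Final answer: Yes - a valid derivation exists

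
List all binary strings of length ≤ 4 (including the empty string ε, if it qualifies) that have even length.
Checking every binary string of length 0 to 4:
  Length 0: accepted: ε | rejected: (none)
  Length 1: accepted: (none) | rejected: 0, 1
  Length 2: accepted: 00, 01, 10, 11 | rejected: (none)
  Length 3: accepted: (none) | rejected: 000, 001, 010, 011, 100, 101, 110, 111
  Length 4: accepted: 0000, 0001, 0010, 0011, 0100, 0101, 0110, 0111, 1000, 1001, 1010, 1011, 1100, 1101, 1110, 1111 | rejected: (none)
Total: 21 string(s).

Final answer: ε, 00, 01, 10, 11, 0000, 0001, 0010, 0011, 0100, 0101, 0110, 0111, 1000, 1001, 1010, 1011, 1100, 1101, 1110, 1111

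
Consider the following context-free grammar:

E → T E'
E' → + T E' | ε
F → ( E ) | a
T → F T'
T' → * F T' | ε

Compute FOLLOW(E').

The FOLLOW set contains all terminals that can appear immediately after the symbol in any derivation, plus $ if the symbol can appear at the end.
Useful FIRST sets: FIRST(E') = {+, ε}, FIRST(T') = {*, ε} (both E' and T' are nullable).
FOLLOW(E): E is the start symbol → $; E appears in F → ( E ) followed by ')' → FOLLOW(E) = {), $}.
FOLLOW(E'): E' appears at the right end of E → T E' and of E' → + T E', so FOLLOW(E') ⊇ FOLLOW(E) (the second occurrence adds nothing new). FOLLOW(E') = {), $}.

Final answer: {$, )}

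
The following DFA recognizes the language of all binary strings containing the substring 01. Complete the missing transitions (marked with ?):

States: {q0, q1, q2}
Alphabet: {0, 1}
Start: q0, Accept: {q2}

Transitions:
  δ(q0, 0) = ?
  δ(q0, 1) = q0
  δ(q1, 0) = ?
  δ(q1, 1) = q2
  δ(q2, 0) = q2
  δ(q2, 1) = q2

What each state remembers (consistent with the given transitions and accept states):
  q0: 01 not seen yet and the last symbol was not 0
  q1: 01 not seen yet and the last symbol was 0
  q2: the substring 01 has already been seen
Filling in the missing entries:
  δ(q0, 0): in q0 (01 not seen yet and the last symbol was not 0), after reading 0 we have: 01 not seen yet and the last symbol was 0 → q1
  δ(q1, 0): in q1 (01 not seen yet and the last symbol was 0), after reading 0 we have: 01 not seen yet and the last symbol was 0 → q1

Final answer: δ(q0, 0) = q1; δ(q1, 0) = q1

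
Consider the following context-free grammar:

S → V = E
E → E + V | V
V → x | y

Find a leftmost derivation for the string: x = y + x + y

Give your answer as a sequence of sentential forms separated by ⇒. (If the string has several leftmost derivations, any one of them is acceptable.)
Start with S.
Step 1: the leftmost non-terminal is S; apply S → V = E:  V = E
Step 2: the leftmost non-terminal is V; apply V → x:  x = E
Step 3: the leftmost non-terminal is E; apply E → E + V:  x = E + V
Step 4: the leftmost non-terminal is E; apply E → E + V:  x = E + V + V
Step 5: the leftmost non-terminal is E; apply E → V:  x = V + V + V
Step 6: the leftmost non-terminal is V; apply V → y:  x = y + V + V
Step 7: the leftmost non-terminal is V; apply V → x:  x = y + x + V
Step 8: the leftmost non-terminal is V; apply V → y:  x = y + x + y

Final answer: S ⇒ V = E ⇒ x = E ⇒ x = E + V ⇒ x = E + V + V ⇒ x = V + V + V ⇒ x = y + V + V ⇒ x = y + x + V ⇒ x = y + x + y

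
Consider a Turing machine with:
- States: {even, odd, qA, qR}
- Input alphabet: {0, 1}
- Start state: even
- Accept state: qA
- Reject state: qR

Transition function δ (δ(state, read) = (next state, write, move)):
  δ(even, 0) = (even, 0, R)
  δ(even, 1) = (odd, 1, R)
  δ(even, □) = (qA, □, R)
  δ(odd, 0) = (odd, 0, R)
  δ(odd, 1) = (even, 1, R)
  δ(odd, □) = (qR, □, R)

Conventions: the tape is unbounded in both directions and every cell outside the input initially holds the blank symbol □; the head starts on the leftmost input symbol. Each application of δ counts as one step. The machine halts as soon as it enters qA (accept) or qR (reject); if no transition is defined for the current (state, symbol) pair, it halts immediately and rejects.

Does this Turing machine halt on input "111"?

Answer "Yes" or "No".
Step 0: [even]111 (head at position 0)
Step 1: δ(even, 1) = (odd, 1, R)  ⊢  1[odd]11 (head at position 1)
Step 2: δ(odd, 1) = (even, 1, R)  ⊢  11[even]1 (head at position 2)
Step 3: δ(even, 1) = (odd, 1, R)  ⊢  111[odd]□ (head at position 3)
Step 4: δ(odd, □) = (qR, □, R)  ⊢  111□[qR]□ (head at position 4)
The machine is in qR, so it halts and rejects.
It halts after 4 steps.

Final answer: Yes - halts after 4 steps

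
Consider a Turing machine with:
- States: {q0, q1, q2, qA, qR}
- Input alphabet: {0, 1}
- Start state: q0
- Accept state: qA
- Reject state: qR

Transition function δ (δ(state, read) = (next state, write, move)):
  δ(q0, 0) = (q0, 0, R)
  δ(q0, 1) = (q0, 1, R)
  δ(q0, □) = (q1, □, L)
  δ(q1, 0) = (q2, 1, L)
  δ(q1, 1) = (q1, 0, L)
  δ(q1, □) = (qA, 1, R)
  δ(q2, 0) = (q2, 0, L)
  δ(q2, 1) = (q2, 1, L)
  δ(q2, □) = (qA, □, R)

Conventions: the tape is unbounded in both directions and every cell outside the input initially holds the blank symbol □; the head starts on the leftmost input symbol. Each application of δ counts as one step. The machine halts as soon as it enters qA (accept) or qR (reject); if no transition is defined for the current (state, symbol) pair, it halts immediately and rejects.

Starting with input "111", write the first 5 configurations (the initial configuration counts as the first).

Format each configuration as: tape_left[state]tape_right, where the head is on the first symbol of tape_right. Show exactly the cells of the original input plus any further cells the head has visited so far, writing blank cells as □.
Step 0: [q0]111 (head at position 0)
Step 1: δ(q0, 1) = (q0, 1, R)  ⊢  1[q0]11 (head at position 1)
Step 2: δ(q0, 1) = (q0, 1, R)  ⊢  11[q0]1 (head at position 2)
Step 3: δ(q0, 1) = (q0, 1, R)  ⊢  111[q0]□ (head at position 3)
Step 4: δ(q0, □) = (q1, □, L)  ⊢  11[q1]1□ (head at position 2)

Final answer: [q0]111 ⊢ 1[q0]11 ⊢ 11[q0]1 ⊢ 111[q0]□ ⊢ 11[q1]1□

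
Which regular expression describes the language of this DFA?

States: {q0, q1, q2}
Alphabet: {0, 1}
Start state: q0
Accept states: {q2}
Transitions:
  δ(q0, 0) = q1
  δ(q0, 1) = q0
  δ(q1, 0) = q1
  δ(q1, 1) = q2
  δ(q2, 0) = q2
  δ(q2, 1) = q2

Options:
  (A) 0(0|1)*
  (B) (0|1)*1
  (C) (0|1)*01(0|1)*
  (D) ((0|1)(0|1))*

Testing sample strings against the DFA:
  '101' -> accepted
  '000' -> rejected
  '011' -> accepted
  '01101' -> accepted
Checking each option for a counterexample:
  (A) 0(0|1)*: '0' is rejected by the DFA but matches the regex → eliminated
  (B) (0|1)*1: '1' is rejected by the DFA but matches the regex → eliminated
  (C) (0|1)*01(0|1)*: agrees with the DFA on all strings of length ≤ 4
  (D) ((0|1)(0|1))*: ε is rejected by the DFA but matches the regex → eliminated
Only (C) (0|1)*01(0|1)* is consistent with the DFA.

Final answer: (C) (0|1)*01(0|1)*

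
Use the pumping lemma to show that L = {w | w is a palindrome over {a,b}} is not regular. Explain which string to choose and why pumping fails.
Language: L = {w | w is a palindrome over {a,b}} (strings that read the same forwards and backwards)
Step 1: Assume for contradiction that L is regular, with pumping length p.
Step 2: Choose s = a^p b a^p. Then s ∈ L (it reads the same forwards and backwards) and |s| ≥ p.
Step 3: Consider any decomposition s = xyz with |xy| ≤ p and |y| > 0. Since |xy| ≤ p and the first p symbols of s are all a's, y = a^k for some k with 1 ≤ k ≤ p.
Step 4: Pumping up (i = 2): xy²z = a^(p+k) b a^p. Its reverse is a^p b a^(p+k) ≠ a^(p+k) b a^p (the single b is no longer in the middle), so xy²z is not a palindrome and xy²z ∉ L.
This contradicts the pumping lemma, so L is not regular.

Final answer: Choose s = a^p b a^p. Since |xy| ≤ p, y = a^k with k ≥ 1. Then xy²z = a^(p+k) b a^p is not a palindrome, so ∉ L.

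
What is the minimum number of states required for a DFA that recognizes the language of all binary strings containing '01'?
Language: binary strings containing '01'
Lower bound (Myhill–Nerode): the prefixes ε, 0, 01 are pairwise distinguishable:
  ε vs 01: suffix ε distinguishes them (ε is rejected, 01 is accepted)
  0 vs 01: suffix ε distinguishes them (0 is rejected, 01 is accepted)
  ε vs 0: suffix 1 distinguishes them (ε·1 = 1 is rejected, 0·1 = 01 is accepted)
So any DFA needs at least 3 states.
Upper bound: a DFA with 3 states exists (one state per class above: 'no progress', 'last symbol 0', and 'seen 01' (accepting sink)).
Minimum states: 3

Final answer: 3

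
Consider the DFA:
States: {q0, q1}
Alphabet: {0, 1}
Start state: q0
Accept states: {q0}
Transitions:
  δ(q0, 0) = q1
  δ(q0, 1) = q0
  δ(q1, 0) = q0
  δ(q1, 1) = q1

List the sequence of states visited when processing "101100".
Starting at q0
Read '1': q0 -> q0
Read '0': q0 -> q1
Read '1': q1 -> q1
Read '1': q1 -> q1
Read '0': q1 -> q0
Read '0': q0 -> q1

Final answer: q0 -> q0 -> q1 -> q1 -> q1 -> q0 -> q1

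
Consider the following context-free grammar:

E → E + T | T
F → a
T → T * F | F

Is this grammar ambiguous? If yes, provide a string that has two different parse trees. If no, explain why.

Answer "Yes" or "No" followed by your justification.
This is the standard stratified expression grammar: '+' is introduced only by the left-recursive rule E → E + T and '*' only by the left-recursive rule T → T * F, with F → a. For any string, the last '+' must be the one produced at the root E (everything after it is a T containing no '+'), and likewise within each T the last '*' is produced at its root. This fixes the parse tree uniquely (left-associative, '*' binding tighter than '+'), so every string has exactly one parse tree.

Final answer: No - the grammar is unambiguous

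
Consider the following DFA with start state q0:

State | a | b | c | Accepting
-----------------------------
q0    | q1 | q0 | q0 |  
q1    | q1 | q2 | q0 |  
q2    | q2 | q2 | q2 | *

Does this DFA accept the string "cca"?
Start in q0.
Read 'c': q0 → q0
Read 'c': q0 → q0
Read 'a': q0 → q1
Final state q1 is not accepting, so the string is rejected.

Final answer: No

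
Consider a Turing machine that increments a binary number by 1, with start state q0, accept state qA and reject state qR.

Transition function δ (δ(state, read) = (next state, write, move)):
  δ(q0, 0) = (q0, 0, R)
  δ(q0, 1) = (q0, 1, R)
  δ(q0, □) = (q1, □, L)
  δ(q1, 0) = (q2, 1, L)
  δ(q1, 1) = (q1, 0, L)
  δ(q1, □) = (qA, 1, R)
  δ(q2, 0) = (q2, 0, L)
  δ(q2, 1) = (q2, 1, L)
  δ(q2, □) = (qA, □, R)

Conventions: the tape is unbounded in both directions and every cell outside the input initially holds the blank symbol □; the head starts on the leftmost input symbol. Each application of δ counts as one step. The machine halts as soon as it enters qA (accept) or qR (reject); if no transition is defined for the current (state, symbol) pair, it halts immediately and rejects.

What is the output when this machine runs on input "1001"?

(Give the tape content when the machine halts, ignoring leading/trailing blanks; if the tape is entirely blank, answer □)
Step 0: [q0]1001 (head at position 0)
Step 1: δ(q0, 1) = (q0, 1, R)  ⊢  1[q0]001 (head at position 1)
Step 2: δ(q0, 0) = (q0, 0, R)  ⊢  10[q0]01 (head at position 2)
Step 3: δ(q0, 0) = (q0, 0, R)  ⊢  100[q0]1 (head at position 3)
Step 4: δ(q0, 1) = (q0, 1, R)  ⊢  1001[q0]□ (head at position 4)
Step 5: δ(q0, □) = (q1, □, L)  ⊢  100[q1]1□ (head at position 3)
Step 6: δ(q1, 1) = (q1, 0, L)  ⊢  10[q1]00□ (head at position 2)
Step 7: δ(q1, 0) = (q2, 1, L)  ⊢  1[q2]010□ (head at position 1)
Step 8: δ(q2, 0) = (q2, 0, L)  ⊢  [q2]1010□ (head at position 0)
Step 9: δ(q2, 1) = (q2, 1, L)  ⊢  [q2]□1010□ (head at position -1)
Step 10: δ(q2, □) = (qA, □, R)  ⊢  □[qA]1010□ (head at position 0)
The machine is in qA, so it halts and accepts.
Tape content when halted (ignoring surrounding blanks): 1010

Final answer: Output: 1010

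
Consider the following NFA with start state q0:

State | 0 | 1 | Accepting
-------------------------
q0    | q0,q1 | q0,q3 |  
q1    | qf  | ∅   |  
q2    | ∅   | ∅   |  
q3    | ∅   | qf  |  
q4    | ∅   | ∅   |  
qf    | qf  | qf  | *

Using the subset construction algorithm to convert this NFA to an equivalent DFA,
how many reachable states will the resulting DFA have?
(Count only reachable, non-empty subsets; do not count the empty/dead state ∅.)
Start subset: {q0}
{q0}: on 0 → {q0, q1}, on 1 → {q0, q3}
{q0, q1}: on 0 → {q0, q1, qf}, on 1 → {q0, q3}
{q0, q3}: on 0 → {q0, q1}, on 1 → {q0, q3, qf}
{q0, q1, qf}: on 0 → {q0, q1, qf}, on 1 → {q0, q3, qf}
{q0, q3, qf}: on 0 → {q0, q1, qf}, on 1 → {q0, q3, qf}
Reachable non-empty subsets: {q0}, {q0, q1}, {q0, q3}, {q0, q1, qf}, {q0, q3, qf} — 5 in total.

Final answer: 5 states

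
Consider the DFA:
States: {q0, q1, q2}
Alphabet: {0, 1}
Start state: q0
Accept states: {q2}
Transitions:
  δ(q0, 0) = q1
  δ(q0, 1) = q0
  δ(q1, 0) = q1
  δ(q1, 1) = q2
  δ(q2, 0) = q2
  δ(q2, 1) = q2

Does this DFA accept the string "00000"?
Processing string "00000":
  q0 --0--> q1
  q1 --0--> q1
  q1 --0--> q1
  q1 --0--> q1
  q1 --0--> q1
Final state: q1
Accept states: {q2}
q1 is not an accept state, so the string is rejected.

Final answer: No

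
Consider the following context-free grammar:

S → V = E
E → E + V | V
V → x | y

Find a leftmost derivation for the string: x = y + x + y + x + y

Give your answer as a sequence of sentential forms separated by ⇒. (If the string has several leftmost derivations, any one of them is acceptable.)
Start with S.
Step 1: the leftmost non-terminal is S; apply S → V = E:  V = E
Step 2: the leftmost non-terminal is V; apply V → x:  x = E
Step 3: the leftmost non-terminal is E; apply E → E + V:  x = E + V
Step 4: the leftmost non-terminal is E; apply E → E + V:  x = E + V + V
Step 5: the leftmost non-terminal is E; apply E → E + V:  x = E + V + V + V
Step 6: the leftmost non-terminal is E; apply E → E + V:  x = E + V + V + V + V
Step 7: the leftmost non-terminal is E; apply E → V:  x = V + V + V + V + V
Step 8: the leftmost non-terminal is V; apply V → y:  x = y + V + V + V + V
Step 9: the leftmost non-terminal is V; apply V → x:  x = y + x + V + V + V
Step 10: the leftmost non-terminal is V; apply V → y:  x = y + x + y + V + V
Step 11: the leftmost non-terminal is V; apply V → x:  x = y + x + y + x + V
Step 12: the leftmost non-terminal is V; apply V → y:  x = y + x + y + x + y

Final answer: S ⇒ V = E ⇒ x = E ⇒ x = E + V ⇒ x = E + V + V ⇒ x = E + V + V + V ⇒ x = E + V + V + V + V ⇒ x = V + V + V + V + V ⇒ x = y + V + V + V + V ⇒ x = y + x + V + V + V ⇒ x = y + x + y + V + V ⇒ x = y + x + y + x + V ⇒ x = y + x + y + x + y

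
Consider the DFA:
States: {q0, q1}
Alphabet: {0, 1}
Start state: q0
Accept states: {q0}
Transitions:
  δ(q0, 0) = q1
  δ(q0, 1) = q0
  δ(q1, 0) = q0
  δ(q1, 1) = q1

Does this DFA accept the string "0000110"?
Processing string "0000110":
  q0 --0--> q1
  q1 --0--> q0
  q0 --0--> q1
  q1 --0--> q0
  q0 --1--> q0
  q0 --1--> q0
  q0 --0--> q1
Final state: q1
Accept states: {q0}
q1 is not an accept state, so the string is rejected.

Final answer: No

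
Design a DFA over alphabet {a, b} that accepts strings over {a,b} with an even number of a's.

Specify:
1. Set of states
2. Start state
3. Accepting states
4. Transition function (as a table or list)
One valid DFA (any DFA recognizing the same language is acceptable):
States: {q0, q1}
Start: q0
Accepting: {q0}
Transitions (accepting states marked with *):
State | a | b | Accepting
-------------------------
q0    | q1 | q0 | *
q1    | q0 | q1 |  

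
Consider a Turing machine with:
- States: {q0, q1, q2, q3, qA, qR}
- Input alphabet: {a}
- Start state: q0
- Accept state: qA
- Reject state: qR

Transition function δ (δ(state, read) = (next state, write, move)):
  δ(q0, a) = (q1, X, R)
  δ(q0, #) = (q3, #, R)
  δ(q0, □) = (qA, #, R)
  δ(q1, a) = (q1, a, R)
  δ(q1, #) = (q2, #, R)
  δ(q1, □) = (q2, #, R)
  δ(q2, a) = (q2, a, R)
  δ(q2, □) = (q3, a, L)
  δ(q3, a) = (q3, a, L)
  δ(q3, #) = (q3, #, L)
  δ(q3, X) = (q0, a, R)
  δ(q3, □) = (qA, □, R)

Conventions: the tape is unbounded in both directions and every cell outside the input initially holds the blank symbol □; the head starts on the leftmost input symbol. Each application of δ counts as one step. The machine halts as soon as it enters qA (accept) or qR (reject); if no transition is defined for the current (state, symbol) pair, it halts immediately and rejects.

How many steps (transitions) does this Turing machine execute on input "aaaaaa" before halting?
Trace (configuration after each step, as tape_left[state]tape_right with head position):
Step 0: [q0]aaaaaa (head at position 0)
Step 1: X[q1]aaaaa (head 1)
Step 2: Xa[q1]aaaa (head 2)
Step 3: Xaa[q1]aaa (head 3)
Step 4: Xaaa[q1]aa (head 4)
Step 5: Xaaaa[q1]a (head 5)
Step 6: Xaaaaa[q1]□ (head 6)
Step 7: Xaaaaa#[q2]□ (head 7)
Step 8: Xaaaaa[q3]#a (head 6)
Step 9: Xaaaa[q3]a#a (head 5)
Step 10: Xaaa[q3]aa#a (head 4)
Step 11: Xaa[q3]aaa#a (head 3)
Step 12: Xa[q3]aaaa#a (head 2)
Step 13: X[q3]aaaaa#a (head 1)
Step 14: [q3]Xaaaaa#a (head 0)
Step 15: a[q0]aaaaa#a (head 1)
Step 16: aX[q1]aaaa#a (head 2)
Step 17: aXa[q1]aaa#a (head 3)
Step 18: aXaa[q1]aa#a (head 4)
Step 19: aXaaa[q1]a#a (head 5)
Step 20: aXaaaa[q1]#a (head 6)
Step 21: aXaaaa#[q2]a (head 7)
Step 22: aXaaaa#a[q2]□ (head 8)
Step 23: aXaaaa#[q3]aa (head 7)
Step 24: aXaaaa[q3]#aa (head 6)
Step 25: aXaaa[q3]a#aa (head 5)
Step 26: aXaa[q3]aa#aa (head 4)
Step 27: aXa[q3]aaa#aa (head 3)
Step 28: aX[q3]aaaa#aa (head 2)
Step 29: a[q3]Xaaaa#aa (head 1)
Step 30: aa[q0]aaaa#aa (head 2)
Step 31: aaX[q1]aaa#aa (head 3)
Step 32: aaXa[q1]aa#aa (head 4)
Step 33: aaXaa[q1]a#aa (head 5)
Step 34: aaXaaa[q1]#aa (head 6)
Step 35: aaXaaa#[q2]aa (head 7)
Step 36: aaXaaa#a[q2]a (head 8)
Step 37: aaXaaa#aa[q2]□ (head 9)
Step 38: aaXaaa#a[q3]aa (head 8)
Step 39: aaXaaa#[q3]aaa (head 7)
Step 40: aaXaaa[q3]#aaa (head 6)
Step 41: aaXaa[q3]a#aaa (head 5)
Step 42: aaXa[q3]aa#aaa (head 4)
Step 43: aaX[q3]aaa#aaa (head 3)
Step 44: aa[q3]Xaaa#aaa (head 2)
Step 45: aaa[q0]aaa#aaa (head 3)
Step 46: aaaX[q1]aa#aaa (head 4)
Step 47: aaaXa[q1]a#aaa (head 5)
Step 48: aaaXaa[q1]#aaa (head 6)
Step 49: aaaXaa#[q2]aaa (head 7)
Step 50: aaaXaa#a[q2]aa (head 8)
Step 51: aaaXaa#aa[q2]a (head 9)
Step 52: aaaXaa#aaa[q2]□ (head 10)
Step 53: aaaXaa#aa[q3]aa (head 9)
Step 54: aaaXaa#a[q3]aaa (head 8)
Step 55: aaaXaa#[q3]aaaa (head 7)
Step 56: aaaXaa[q3]#aaaa (head 6)
Step 57: aaaXa[q3]a#aaaa (head 5)
Step 58: aaaX[q3]aa#aaaa (head 4)
Step 59: aaa[q3]Xaa#aaaa (head 3)
Step 60: aaaa[q0]aa#aaaa (head 4)
Step 61: aaaaX[q1]a#aaaa (head 5)
Step 62: aaaaXa[q1]#aaaa (head 6)
Step 63: aaaaXa#[q2]aaaa (head 7)
Step 64: aaaaXa#a[q2]aaa (head 8)
Step 65: aaaaXa#aa[q2]aa (head 9)
Step 66: aaaaXa#aaa[q2]a (head 10)
Step 67: aaaaXa#aaaa[q2]□ (head 11)
Step 68: aaaaXa#aaa[q3]aa (head 10)
Step 69: aaaaXa#aa[q3]aaa (head 9)
Step 70: aaaaXa#a[q3]aaaa (head 8)
Step 71: aaaaXa#[q3]aaaaa (head 7)
Step 72: aaaaXa[q3]#aaaaa (head 6)
Step 73: aaaaX[q3]a#aaaaa (head 5)
Step 74: aaaa[q3]Xa#aaaaa (head 4)
Step 75: aaaaa[q0]a#aaaaa (head 5)
Step 76: aaaaaX[q1]#aaaaa (head 6)
Step 77: aaaaaX#[q2]aaaaa (head 7)
Step 78: aaaaaX#a[q2]aaaa (head 8)
Step 79: aaaaaX#aa[q2]aaa (head 9)
Step 80: aaaaaX#aaa[q2]aa (head 10)
Step 81: aaaaaX#aaaa[q2]a (head 11)
Step 82: aaaaaX#aaaaa[q2]□ (head 12)
Step 83: aaaaaX#aaaa[q3]aa (head 11)
Step 84: aaaaaX#aaa[q3]aaa (head 10)
Step 85: aaaaaX#aa[q3]aaaa (head 9)
Step 86: aaaaaX#a[q3]aaaaa (head 8)
Step 87: aaaaaX#[q3]aaaaaa (head 7)
Step 88: aaaaaX[q3]#aaaaaa (head 6)
Step 89: aaaaa[q3]X#aaaaaa (head 5)
Step 90: aaaaaa[q0]#aaaaaa (head 6)
Step 91: aaaaaa#[q3]aaaaaa (head 7)
Step 92: aaaaaa[q3]#aaaaaa (head 6)
Step 93: aaaaa[q3]a#aaaaaa (head 5)
Step 94: aaaa[q3]aa#aaaaaa (head 4)
Step 95: aaa[q3]aaa#aaaaaa (head 3)
Step 96: aa[q3]aaaa#aaaaaa (head 2)
Step 97: a[q3]aaaaa#aaaaaa (head 1)
Step 98: [q3]aaaaaa#aaaaaa (head 0)
Step 99: [q3]□aaaaaa#aaaaaa (head -1)
Step 100: □[qA]aaaaaa#aaaaaa (head 0)
The machine is in qA, so it halts and accepts.
Number of transitions executed: 100.

Final answer: 100 steps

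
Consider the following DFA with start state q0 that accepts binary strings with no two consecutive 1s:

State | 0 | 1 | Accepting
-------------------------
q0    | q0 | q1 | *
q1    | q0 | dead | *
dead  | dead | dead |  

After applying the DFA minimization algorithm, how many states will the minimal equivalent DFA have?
All 3 states are reachable from q0, so none can be removed as unreachable.
Table-filling: first mark every (accepting, non-accepting) pair as distinguishable (accepting: {q0, q1}; non-accepting: {dead}).
Round 1: (q0, q1) on '1' go to q1 and dead, already distinguishable → mark.
Every pair of states is distinguishable, so the DFA is already minimal.
Equivalence classes: {q0}, {q1}, {dead} → 3 states.

Final answer: 3 states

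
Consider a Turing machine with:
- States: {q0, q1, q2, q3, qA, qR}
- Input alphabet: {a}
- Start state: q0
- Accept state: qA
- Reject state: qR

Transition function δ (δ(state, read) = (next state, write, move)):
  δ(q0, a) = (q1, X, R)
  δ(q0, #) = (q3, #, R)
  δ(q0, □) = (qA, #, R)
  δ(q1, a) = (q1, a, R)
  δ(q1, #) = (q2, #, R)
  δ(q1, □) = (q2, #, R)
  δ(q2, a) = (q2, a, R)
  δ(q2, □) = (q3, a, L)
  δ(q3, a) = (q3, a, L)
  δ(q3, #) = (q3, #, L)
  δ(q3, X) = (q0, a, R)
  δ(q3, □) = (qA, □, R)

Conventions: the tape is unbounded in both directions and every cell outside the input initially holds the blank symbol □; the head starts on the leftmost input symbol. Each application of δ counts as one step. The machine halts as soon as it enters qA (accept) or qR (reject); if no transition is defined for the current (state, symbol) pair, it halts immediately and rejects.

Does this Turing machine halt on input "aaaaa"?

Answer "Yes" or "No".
Trace (configuration after each step, as tape_left[state]tape_right with head position):
Step 0: [q0]aaaaa (head at position 0)
Step 1: X[q1]aaaa (head 1)
Step 2: Xa[q1]aaa (head 2)
Step 3: Xaa[q1]aa (head 3)
Step 4: Xaaa[q1]a (head 4)
Step 5: Xaaaa[q1]□ (head 5)
Step 6: Xaaaa#[q2]□ (head 6)
Step 7: Xaaaa[q3]#a (head 5)
Step 8: Xaaa[q3]a#a (head 4)
Step 9: Xaa[q3]aa#a (head 3)
Step 10: Xa[q3]aaa#a (head 2)
Step 11: X[q3]aaaa#a (head 1)
Step 12: [q3]Xaaaa#a (head 0)
Step 13: a[q0]aaaa#a (head 1)
Step 14: aX[q1]aaa#a (head 2)
Step 15: aXa[q1]aa#a (head 3)
Step 16: aXaa[q1]a#a (head 4)
Step 17: aXaaa[q1]#a (head 5)
Step 18: aXaaa#[q2]a (head 6)
Step 19: aXaaa#a[q2]□ (head 7)
Step 20: aXaaa#[q3]aa (head 6)
Step 21: aXaaa[q3]#aa (head 5)
Step 22: aXaa[q3]a#aa (head 4)
Step 23: aXa[q3]aa#aa (head 3)
Step 24: aX[q3]aaa#aa (head 2)
Step 25: a[q3]Xaaa#aa (head 1)
Step 26: aa[q0]aaa#aa (head 2)
Step 27: aaX[q1]aa#aa (head 3)
Step 28: aaXa[q1]a#aa (head 4)
Step 29: aaXaa[q1]#aa (head 5)
Step 30: aaXaa#[q2]aa (head 6)
Step 31: aaXaa#a[q2]a (head 7)
Step 32: aaXaa#aa[q2]□ (head 8)
Step 33: aaXaa#a[q3]aa (head 7)
Step 34: aaXaa#[q3]aaa (head 6)
Step 35: aaXaa[q3]#aaa (head 5)
Step 36: aaXa[q3]a#aaa (head 4)
Step 37: aaX[q3]aa#aaa (head 3)
Step 38: aa[q3]Xaa#aaa (head 2)
Step 39: aaa[q0]aa#aaa (head 3)
Step 40: aaaX[q1]a#aaa (head 4)
Step 41: aaaXa[q1]#aaa (head 5)
Step 42: aaaXa#[q2]aaa (head 6)
Step 43: aaaXa#a[q2]aa (head 7)
Step 44: aaaXa#aa[q2]a (head 8)
Step 45: aaaXa#aaa[q2]□ (head 9)
Step 46: aaaXa#aa[q3]aa (head 8)
Step 47: aaaXa#a[q3]aaa (head 7)
Step 48: aaaXa#[q3]aaaa (head 6)
Step 49: aaaXa[q3]#aaaa (head 5)
Step 50: aaaX[q3]a#aaaa (head 4)
Step 51: aaa[q3]Xa#aaaa (head 3)
Step 52: aaaa[q0]a#aaaa (head 4)
Step 53: aaaaX[q1]#aaaa (head 5)
Step 54: aaaaX#[q2]aaaa (head 6)
Step 55: aaaaX#a[q2]aaa (head 7)
Step 56: aaaaX#aa[q2]aa (head 8)
Step 57: aaaaX#aaa[q2]a (head 9)
Step 58: aaaaX#aaaa[q2]□ (head 10)
Step 59: aaaaX#aaa[q3]aa (head 9)
Step 60: aaaaX#aa[q3]aaa (head 8)
Step 61: aaaaX#a[q3]aaaa (head 7)
Step 62: aaaaX#[q3]aaaaa (head 6)
Step 63: aaaaX[q3]#aaaaa (head 5)
Step 64: aaaa[q3]X#aaaaa (head 4)
Step 65: aaaaa[q0]#aaaaa (head 5)
Step 66: aaaaa#[q3]aaaaa (head 6)
Step 67: aaaaa[q3]#aaaaa (head 5)
Step 68: aaaa[q3]a#aaaaa (head 4)
Step 69: aaa[q3]aa#aaaaa (head 3)
Step 70: aa[q3]aaa#aaaaa (head 2)
Step 71: a[q3]aaaa#aaaaa (head 1)
Step 72: [q3]aaaaa#aaaaa (head 0)
Step 73: [q3]□aaaaa#aaaaa (head -1)
Step 74: □[qA]aaaaa#aaaaa (head 0)
The machine is in qA, so it halts and accepts.
It halts after 74 steps.

Final answer: Yes - halts after 74 steps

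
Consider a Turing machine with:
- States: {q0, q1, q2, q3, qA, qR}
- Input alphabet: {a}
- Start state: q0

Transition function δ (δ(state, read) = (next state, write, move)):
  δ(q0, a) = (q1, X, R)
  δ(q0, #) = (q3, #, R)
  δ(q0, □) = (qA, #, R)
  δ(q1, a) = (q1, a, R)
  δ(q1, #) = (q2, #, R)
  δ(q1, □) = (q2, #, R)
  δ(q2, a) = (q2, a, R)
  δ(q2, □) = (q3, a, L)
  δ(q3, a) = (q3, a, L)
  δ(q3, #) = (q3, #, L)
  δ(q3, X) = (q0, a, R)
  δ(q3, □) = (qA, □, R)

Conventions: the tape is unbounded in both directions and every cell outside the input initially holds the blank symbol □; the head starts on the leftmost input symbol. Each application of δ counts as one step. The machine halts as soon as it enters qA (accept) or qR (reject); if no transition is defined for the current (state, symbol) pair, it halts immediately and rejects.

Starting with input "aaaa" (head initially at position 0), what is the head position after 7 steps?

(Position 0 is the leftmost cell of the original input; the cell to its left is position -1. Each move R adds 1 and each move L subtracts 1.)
Step 0: [q0]aaaa (head at position 0)
Step 1: δ(q0, a) = (q1, X, R)  ⊢  X[q1]aaa (head at position 1)
Step 2: δ(q1, a) = (q1, a, R)  ⊢  Xa[q1]aa (head at position 2)
Step 3: δ(q1, a) = (q1, a, R)  ⊢  Xaa[q1]a (head at position 3)
Step 4: δ(q1, a) = (q1, a, R)  ⊢  Xaaa[q1]□ (head at position 4)
Step 5: δ(q1, □) = (q2, #, R)  ⊢  Xaaa#[q2]□ (head at position 5)
Step 6: δ(q2, □) = (q3, a, L)  ⊢  Xaaa[q3]#a (head at position 4)
Step 7: δ(q3, #) = (q3, #, L)  ⊢  Xaa[q3]a#a (head at position 3)
Head position after 7 steps: 3

Final answer: Position 3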